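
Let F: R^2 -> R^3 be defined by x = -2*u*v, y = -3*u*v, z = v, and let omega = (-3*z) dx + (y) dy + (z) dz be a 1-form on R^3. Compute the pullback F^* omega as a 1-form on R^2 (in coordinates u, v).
F^* omega = (v^2*(9*u + 6)) du + (v*(9*u^2 + 6*u + 1)) dv

Using F^*(f dg) = (f ∘ F) d(g ∘ F), substitute each coordinate x_i by F_i(u, v) in f_i, and replace dx_i by d F_i = (∂F_i/∂u) du + (∂F_i/∂v) dv.
  For the x component: f_1(F) = -3*v; d F_1 = (-2*v) du + (-2*u) dv
  For the y component: f_2(F) = -3*u*v; d F_2 = (-3*v) du + (-3*u) dv
  For the z component: f_3(F) = v; d F_3 = (0) du + (1) dv
Combining and collecting du, dv coefficients:
  coeff of du: v^2*(9*u + 6)
  coeff of dv: v*(9*u^2 + 6*u + 1)
F^* omega = (v^2*(9*u + 6)) du + (v*(9*u^2 + 6*u + 1)) dv.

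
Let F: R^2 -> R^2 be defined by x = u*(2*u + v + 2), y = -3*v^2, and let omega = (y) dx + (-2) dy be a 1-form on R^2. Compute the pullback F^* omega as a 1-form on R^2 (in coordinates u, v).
F^* omega = (3*v^2*(-4*u - v - 2)) du + (3*v*(-u*v + 4)) dv

Using F^*(f dg) = (f ∘ F) d(g ∘ F), substitute each coordinate x_i by F_i(u, v) in f_i, and replace dx_i by d F_i = (∂F_i/∂u) du + (∂F_i/∂v) dv.
  For the x component: f_1(F) = -3*v^2; d F_1 = (4*u + v + 2) du + (u) dv
  For the y component: f_2(F) = -2; d F_2 = (0) du + (-6*v) dv
Combining and collecting du, dv coefficients:
  coeff of du: 3*v^2*(-4*u - v - 2)
  coeff of dv: 3*v*(-u*v + 4)
F^* omega = (3*v^2*(-4*u - v - 2)) du + (3*v*(-u*v + 4)) dv.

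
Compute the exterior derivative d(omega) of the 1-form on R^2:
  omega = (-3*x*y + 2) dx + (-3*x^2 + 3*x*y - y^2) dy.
d(omega) = (-3*x + 3*y) dx ∧ dy

For a 1-form omega = sum_i f_i dx_i, the exterior derivative is
  d(omega) = sum_{i < j} (∂f_j/∂x_i - ∂f_i/∂x_j) dx_i ∧ dx_j.
  coefficient of dx ∧ dy: ∂f_2/∂x - ∂f_1/∂y = ∂(-3*x^2 + 3*x*y - y^2)/∂x - ∂(-3*x*y + 2)/∂y = -3*x + 3*y
Assembling: d(omega) = (-3*x + 3*y) dx ∧ dy.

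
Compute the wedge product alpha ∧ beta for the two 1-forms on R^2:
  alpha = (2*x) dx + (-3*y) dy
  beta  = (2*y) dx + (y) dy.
alpha ∧ beta = (2*y*(x + 3*y)) dx ∧ dy

Distribute the wedge, using dx_i ∧ dx_j = -dx_j ∧ dx_i and dx_i ∧ dx_i = 0. For each pair (i, j) with i < j, the coefficient of dx_i ∧ dx_j in alpha ∧ beta is (alpha_i * beta_j - alpha_j * beta_i). Collecting: alpha ∧ beta = (2*y*(x + 3*y)) dx ∧ dy.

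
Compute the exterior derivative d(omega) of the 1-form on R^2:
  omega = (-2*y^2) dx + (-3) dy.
d(omega) = (4*y) dx ∧ dy

For a 1-form omega = sum_i f_i dx_i, the exterior derivative is
  d(omega) = sum_{i < j} (∂f_j/∂x_i - ∂f_i/∂x_j) dx_i ∧ dx_j.
  coefficient of dx ∧ dy: ∂f_2/∂x - ∂f_1/∂y = ∂(-3)/∂x - ∂(-2*y^2)/∂y = 4*y
Assembling: d(omega) = (4*y) dx ∧ dy.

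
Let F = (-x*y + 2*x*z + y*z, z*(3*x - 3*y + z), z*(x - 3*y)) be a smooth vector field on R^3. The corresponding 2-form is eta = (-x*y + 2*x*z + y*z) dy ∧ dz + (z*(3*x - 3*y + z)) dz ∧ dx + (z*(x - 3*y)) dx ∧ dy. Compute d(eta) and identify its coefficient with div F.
d(eta) = (x - 4*y - z) dx ∧ dy ∧ dz; div F = x - 4*y - z

For a 2-form in R^3 of the form above, applying d gives a 3-form with coefficient ∂P/∂x + ∂Q/∂y + ∂R/∂z:
  ∂P/∂x = -y + 2*z
  ∂Q/∂y = -3*z
  ∂R/∂z = x - 3*y
Sum = x - 4*y - z, which is exactly div F.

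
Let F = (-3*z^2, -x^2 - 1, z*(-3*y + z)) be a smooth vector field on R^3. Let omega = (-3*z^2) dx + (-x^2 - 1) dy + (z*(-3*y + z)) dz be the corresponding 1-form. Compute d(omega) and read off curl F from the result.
d(omega) = (-3*z) dy ∧ dz + (-6*z) dz ∧ dx + (-2*x) dx ∧ dy; curl F = (-3*z, -6*z, -2*x)

d omega = sum_{i<j} (∂f_j/∂x_i - ∂f_i/∂x_j) dx_i ∧ dx_j. Under the identification (dy ∧ dz, dz ∧ dx, dx ∧ dy) ↔ (e_x, e_y, e_z), the coefficients are exactly the components of curl F. Compute:
  ∂R/∂y - ∂Q/∂z = (-3*z) - (0) = -3*z
  ∂P/∂z - ∂R/∂x = (-6*z) - (0) = -6*z
  ∂Q/∂x - ∂P/∂y = (-2*x) - (0) = -2*x.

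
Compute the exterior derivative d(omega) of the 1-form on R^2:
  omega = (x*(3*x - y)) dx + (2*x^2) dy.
d(omega) = (5*x) dx ∧ dy

For a 1-form omega = sum_i f_i dx_i, the exterior derivative is
  d(omega) = sum_{i < j} (∂f_j/∂x_i - ∂f_i/∂x_j) dx_i ∧ dx_j.
  coefficient of dx ∧ dy: ∂f_2/∂x - ∂f_1/∂y = ∂(2*x^2)/∂x - ∂(x*(3*x - y))/∂y = 5*x
Assembling: d(omega) = (5*x) dx ∧ dy.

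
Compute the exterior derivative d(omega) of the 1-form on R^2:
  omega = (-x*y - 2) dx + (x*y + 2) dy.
d(omega) = (x + y) dx ∧ dy

For a 1-form omega = sum_i f_i dx_i, the exterior derivative is
  d(omega) = sum_{i < j} (∂f_j/∂x_i - ∂f_i/∂x_j) dx_i ∧ dx_j.
  coefficient of dx ∧ dy: ∂f_2/∂x - ∂f_1/∂y = ∂(x*y + 2)/∂x - ∂(-x*y - 2)/∂y = x + y
Assembling: d(omega) = (x + y) dx ∧ dy.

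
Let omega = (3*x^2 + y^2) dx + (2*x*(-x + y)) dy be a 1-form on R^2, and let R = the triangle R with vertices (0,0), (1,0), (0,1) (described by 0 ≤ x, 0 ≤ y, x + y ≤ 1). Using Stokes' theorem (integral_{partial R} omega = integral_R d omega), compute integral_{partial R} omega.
integral_(partial R) omega = -2/3

Stokes: integral_partial_R omega = integral_R d omega with d omega = (∂Q/∂x - ∂P/∂y) dx ∧ dy.
  ∂Q/∂x = -4*x + 2*y
  ∂P/∂y = 2*y
  integrand = ∂Q/∂x - ∂P/∂y = -4*x.
Integrating over R: integral_0^1 integral_0^{1-x} (-4*x) dy dx = -2/3.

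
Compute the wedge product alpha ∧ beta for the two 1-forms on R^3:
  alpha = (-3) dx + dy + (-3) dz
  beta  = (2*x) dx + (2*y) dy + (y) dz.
alpha ∧ beta = (-2*x - 6*y) dx ∧ dy + (6*x - 3*y) dx ∧ dz + (7*y) dy ∧ dz

Distribute the wedge, using dx_i ∧ dx_j = -dx_j ∧ dx_i and dx_i ∧ dx_i = 0. For each pair (i, j) with i < j, the coefficient of dx_i ∧ dx_j in alpha ∧ beta is (alpha_i * beta_j - alpha_j * beta_i). Collecting: alpha ∧ beta = (-2*x - 6*y) dx ∧ dy + (6*x - 3*y) dx ∧ dz + (7*y) dy ∧ dz.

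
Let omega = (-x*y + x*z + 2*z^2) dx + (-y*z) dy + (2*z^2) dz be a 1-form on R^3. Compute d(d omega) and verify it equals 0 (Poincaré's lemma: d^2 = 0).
d(d omega) = 0

Step 1: d omega = sum_{i<j} (∂f_j/∂x_i - ∂f_i/∂x_j) dx_i ∧ dx_j:
  coeff of dx ∧ dy: x
  coeff of dx ∧ dz: -x - 4*z
  coeff of dy ∧ dz: y
Step 2: Apply d again to each 2-form coefficient. The only possible 3-form in R^3 is dx ∧ dy ∧ dz, with coefficient
  ∂(coeff of dy∧dz)/∂x - ∂(coeff of dx∧dz)/∂y + ∂(coeff of dx∧dy)/∂z
  = ∂/∂x (y) - ∂/∂y (-x - 4*z) + ∂/∂z (x).
Each of these terms simplifies to sums of mixed partials that cancel in pairs. The result is 0 (by equality of mixed partials for smooth functions — Schwarz / Clairaut).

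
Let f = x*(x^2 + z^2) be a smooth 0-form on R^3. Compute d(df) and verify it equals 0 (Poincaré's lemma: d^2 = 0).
d(df) = 0

Step 1: df = sum_i (∂f/∂x_i) dx_i = (3*x^2 + z^2) dx + (0) dy + (2*x*z) dz.
Step 2: Apply d again. Using the 1-form formula, the coefficient of dx ∧ dy in d(df) is ∂^2 f/∂x ∂y - ∂^2 f/∂y ∂x = (0) - (0) = 0 (equality of mixed partials for smooth f).
Similarly for dx ∧ dz and dy ∧ dz — all coefficients vanish. So d(df) = 0.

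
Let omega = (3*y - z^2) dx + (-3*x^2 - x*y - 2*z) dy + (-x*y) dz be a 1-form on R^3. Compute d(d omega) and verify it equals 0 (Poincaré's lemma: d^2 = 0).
d(d omega) = 0

Step 1: d omega = sum_{i<j} (∂f_j/∂x_i - ∂f_i/∂x_j) dx_i ∧ dx_j:
  coeff of dx ∧ dy: -6*x - y - 3
  coeff of dx ∧ dz: -y + 2*z
  coeff of dy ∧ dz: 2 - x
Step 2: Apply d again to each 2-form coefficient. The only possible 3-form in R^3 is dx ∧ dy ∧ dz, with coefficient
  ∂(coeff of dy∧dz)/∂x - ∂(coeff of dx∧dz)/∂y + ∂(coeff of dx∧dy)/∂z
  = ∂/∂x (2 - x) - ∂/∂y (-y + 2*z) + ∂/∂z (-6*x - y - 3).
Each of these terms simplifies to sums of mixed partials that cancel in pairs. The result is 0 (by equality of mixed partials for smooth functions — Schwarz / Clairaut).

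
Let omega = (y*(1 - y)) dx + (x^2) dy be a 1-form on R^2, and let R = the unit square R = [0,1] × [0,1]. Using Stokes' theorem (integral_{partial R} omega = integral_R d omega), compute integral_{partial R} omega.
integral_(partial R) omega = 1

Stokes: integral_partial_R omega = integral_R d omega with d omega = (∂Q/∂x - ∂P/∂y) dx ∧ dy.
  ∂Q/∂x = 2*x
  ∂P/∂y = 1 - 2*y
  integrand = ∂Q/∂x - ∂P/∂y = 2*x + 2*y - 1.
Integrating over R: integral_0^1 integral_0^1 (2*x + 2*y - 1) dx dy = 1.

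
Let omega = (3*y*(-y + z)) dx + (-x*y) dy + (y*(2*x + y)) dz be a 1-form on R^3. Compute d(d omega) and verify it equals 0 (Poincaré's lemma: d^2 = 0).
d(d omega) = 0

Step 1: d omega = sum_{i<j} (∂f_j/∂x_i - ∂f_i/∂x_j) dx_i ∧ dx_j:
  coeff of dx ∧ dy: 5*y - 3*z
  coeff of dx ∧ dz: -y
  coeff of dy ∧ dz: 2*x + 2*y
Step 2: Apply d again to each 2-form coefficient. The only possible 3-form in R^3 is dx ∧ dy ∧ dz, with coefficient
  ∂(coeff of dy∧dz)/∂x - ∂(coeff of dx∧dz)/∂y + ∂(coeff of dx∧dy)/∂z
  = ∂/∂x (2*x + 2*y) - ∂/∂y (-y) + ∂/∂z (5*y - 3*z).
Each of these terms simplifies to sums of mixed partials that cancel in pairs. The result is 0 (by equality of mixed partials for smooth functions — Schwarz / Clairaut).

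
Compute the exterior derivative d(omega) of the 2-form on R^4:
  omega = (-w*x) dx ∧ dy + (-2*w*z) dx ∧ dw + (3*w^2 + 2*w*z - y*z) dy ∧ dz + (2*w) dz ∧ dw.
d(omega) = (-x) dx ∧ dy ∧ dw + (2*w) dx ∧ dz ∧ dw + (6*w + 2*z) dy ∧ dz ∧ dw

For a 2-form omega = sum_{i<j} g_{ij} dx_i ∧ dx_j, the exterior derivative is
  d(omega) = sum_{i<j} d(g_{ij}) ∧ dx_i ∧ dx_j = sum_{i<j, k} (∂g_{ij}/∂x_k) dx_k ∧ dx_i ∧ dx_j.
Expand each term, using dx_k ∧ dx_i ∧ dx_j = sgn(permutation) dx_{(a)} ∧ dx_{(b)} ∧ dx_{(c)} with (a < b < c) sorted:
  d(-w*x) includes (∂/∂w)(-w*x) dw = (-x) dw, which multiplied by dx ∧ dy gives (-x) dx ∧ dy ∧ dw
  d(-2*w*z) includes (∂/∂z)(-2*w*z) dz = (-2*w) dz, which multiplied by dx ∧ dw gives (2*w) dx ∧ dz ∧ dw
  d(3*w^2 + 2*w*z - y*z) includes (∂/∂w)(3*w^2 + 2*w*z - y*z) dw = (6*w + 2*z) dw, which multiplied by dy ∧ dz gives (6*w + 2*z) dy ∧ dz ∧ dw
Collecting like 3-forms: d(omega) = (-x) dx ∧ dy ∧ dw + (2*w) dx ∧ dz ∧ dw + (6*w + 2*z) dy ∧ dz ∧ dw.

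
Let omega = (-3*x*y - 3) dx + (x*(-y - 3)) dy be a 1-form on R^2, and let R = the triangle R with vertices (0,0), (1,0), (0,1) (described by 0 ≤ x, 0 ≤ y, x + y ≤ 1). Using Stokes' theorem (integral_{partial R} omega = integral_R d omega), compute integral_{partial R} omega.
integral_(partial R) omega = -7/6

Stokes: integral_partial_R omega = integral_R d omega with d omega = (∂Q/∂x - ∂P/∂y) dx ∧ dy.
  ∂Q/∂x = -y - 3
  ∂P/∂y = -3*x
  integrand = ∂Q/∂x - ∂P/∂y = 3*x - y - 3.
Integrating over R: integral_0^1 integral_0^{1-x} (3*x - y - 3) dy dx = -7/6.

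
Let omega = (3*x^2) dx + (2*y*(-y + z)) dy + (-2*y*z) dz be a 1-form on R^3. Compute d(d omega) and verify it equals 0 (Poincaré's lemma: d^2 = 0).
d(d omega) = 0

Step 1: d omega = sum_{i<j} (∂f_j/∂x_i - ∂f_i/∂x_j) dx_i ∧ dx_j:
  coeff of dx ∧ dy: 0
  coeff of dx ∧ dz: 0
  coeff of dy ∧ dz: -2*y - 2*z
Step 2: Apply d again to each 2-form coefficient. The only possible 3-form in R^3 is dx ∧ dy ∧ dz, with coefficient
  ∂(coeff of dy∧dz)/∂x - ∂(coeff of dx∧dz)/∂y + ∂(coeff of dx∧dy)/∂z
  = ∂/∂x (-2*y - 2*z) - ∂/∂y (0) + ∂/∂z (0).
Each of these terms simplifies to sums of mixed partials that cancel in pairs. The result is 0 (by equality of mixed partials for smooth functions — Schwarz / Clairaut).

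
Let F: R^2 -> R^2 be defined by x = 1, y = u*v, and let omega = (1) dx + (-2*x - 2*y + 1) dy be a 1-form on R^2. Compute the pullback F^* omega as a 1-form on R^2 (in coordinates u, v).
F^* omega = (v*(-2*u*v - 1)) du + (u*(-2*u*v - 1)) dv

Using F^*(f dg) = (f ∘ F) d(g ∘ F), substitute each coordinate x_i by F_i(u, v) in f_i, and replace dx_i by d F_i = (∂F_i/∂u) du + (∂F_i/∂v) dv.
  For the x component: f_1(F) = 1; d F_1 = (0) du + (0) dv
  For the y component: f_2(F) = -2*u*v - 1; d F_2 = (v) du + (u) dv
Combining and collecting du, dv coefficients:
  coeff of du: v*(-2*u*v - 1)
  coeff of dv: u*(-2*u*v - 1)
F^* omega = (v*(-2*u*v - 1)) du + (u*(-2*u*v - 1)) dv.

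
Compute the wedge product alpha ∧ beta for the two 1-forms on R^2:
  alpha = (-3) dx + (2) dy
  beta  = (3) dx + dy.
alpha ∧ beta = (-9) dx ∧ dy

Distribute the wedge, using dx_i ∧ dx_j = -dx_j ∧ dx_i and dx_i ∧ dx_i = 0. For each pair (i, j) with i < j, the coefficient of dx_i ∧ dx_j in alpha ∧ beta is (alpha_i * beta_j - alpha_j * beta_i). Collecting: alpha ∧ beta = (-9) dx ∧ dy.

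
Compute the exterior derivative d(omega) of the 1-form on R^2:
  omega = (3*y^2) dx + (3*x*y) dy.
d(omega) = (-3*y) dx ∧ dy

For a 1-form omega = sum_i f_i dx_i, the exterior derivative is
  d(omega) = sum_{i < j} (∂f_j/∂x_i - ∂f_i/∂x_j) dx_i ∧ dx_j.
  coefficient of dx ∧ dy: ∂f_2/∂x - ∂f_1/∂y = ∂(3*x*y)/∂x - ∂(3*y^2)/∂y = -3*y
Assembling: d(omega) = (-3*y) dx ∧ dy.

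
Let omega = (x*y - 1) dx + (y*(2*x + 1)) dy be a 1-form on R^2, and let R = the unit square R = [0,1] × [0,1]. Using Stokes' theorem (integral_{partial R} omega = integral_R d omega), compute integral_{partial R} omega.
integral_(partial R) omega = 1/2

Stokes: integral_partial_R omega = integral_R d omega with d omega = (∂Q/∂x - ∂P/∂y) dx ∧ dy.
  ∂Q/∂x = 2*y
  ∂P/∂y = x
  integrand = ∂Q/∂x - ∂P/∂y = -x + 2*y.
Integrating over R: integral_0^1 integral_0^1 (-x + 2*y) dx dy = 1/2.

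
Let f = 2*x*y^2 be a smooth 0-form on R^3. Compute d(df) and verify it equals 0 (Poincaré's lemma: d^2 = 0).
d(df) = 0

Step 1: df = sum_i (∂f/∂x_i) dx_i = (2*y^2) dx + (4*x*y) dy + (0) dz.
Step 2: Apply d again. Using the 1-form formula, the coefficient of dx ∧ dy in d(df) is ∂^2 f/∂x ∂y - ∂^2 f/∂y ∂x = (4*y) - (4*y) = 0 (equality of mixed partials for smooth f).
Similarly for dx ∧ dz and dy ∧ dz — all coefficients vanish. So d(df) = 0.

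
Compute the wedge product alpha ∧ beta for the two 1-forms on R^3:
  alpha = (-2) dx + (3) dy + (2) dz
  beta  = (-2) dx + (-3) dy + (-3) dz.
alpha ∧ beta = (12) dx ∧ dy + (10) dx ∧ dz + (-3) dy ∧ dz

Distribute the wedge, using dx_i ∧ dx_j = -dx_j ∧ dx_i and dx_i ∧ dx_i = 0. For each pair (i, j) with i < j, the coefficient of dx_i ∧ dx_j in alpha ∧ beta is (alpha_i * beta_j - alpha_j * beta_i). Collecting: alpha ∧ beta = (12) dx ∧ dy + (10) dx ∧ dz + (-3) dy ∧ dz.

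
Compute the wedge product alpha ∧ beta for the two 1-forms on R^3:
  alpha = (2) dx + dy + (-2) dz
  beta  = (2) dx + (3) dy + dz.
alpha ∧ beta = (4) dx ∧ dy + (6) dx ∧ dz + (7) dy ∧ dz

Distribute the wedge, using dx_i ∧ dx_j = -dx_j ∧ dx_i and dx_i ∧ dx_i = 0. For each pair (i, j) with i < j, the coefficient of dx_i ∧ dx_j in alpha ∧ beta is (alpha_i * beta_j - alpha_j * beta_i). Collecting: alpha ∧ beta = (4) dx ∧ dy + (6) dx ∧ dz + (7) dy ∧ dz.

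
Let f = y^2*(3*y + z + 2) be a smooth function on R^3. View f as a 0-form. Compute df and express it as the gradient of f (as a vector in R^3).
df = (0) dx + (y*(9*y + 2*z + 4)) dy + (y^2) dz; grad f = (0, y*(9*y + 2*z + 4), y^2)

For a 0-form f, d f = (∂f/∂x) dx + (∂f/∂y) dy + (∂f/∂z) dz. The components of the vector representation are exactly the entries of grad f in Cartesian coordinates:
  ∂f/∂x = 0
  ∂f/∂y = y*(9*y + 2*z + 4)
  ∂f/∂z = y^2.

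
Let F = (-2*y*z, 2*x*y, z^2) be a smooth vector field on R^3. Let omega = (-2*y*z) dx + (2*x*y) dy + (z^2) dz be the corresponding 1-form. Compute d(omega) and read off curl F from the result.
d(omega) = (0) dy ∧ dz + (-2*y) dz ∧ dx + (2*y + 2*z) dx ∧ dy; curl F = (0, -2*y, 2*y + 2*z)

d omega = sum_{i<j} (∂f_j/∂x_i - ∂f_i/∂x_j) dx_i ∧ dx_j. Under the identification (dy ∧ dz, dz ∧ dx, dx ∧ dy) ↔ (e_x, e_y, e_z), the coefficients are exactly the components of curl F. Compute:
  ∂R/∂y - ∂Q/∂z = (0) - (0) = 0
  ∂P/∂z - ∂R/∂x = (-2*y) - (0) = -2*y
  ∂Q/∂x - ∂P/∂y = (2*y) - (-2*z) = 2*y + 2*z.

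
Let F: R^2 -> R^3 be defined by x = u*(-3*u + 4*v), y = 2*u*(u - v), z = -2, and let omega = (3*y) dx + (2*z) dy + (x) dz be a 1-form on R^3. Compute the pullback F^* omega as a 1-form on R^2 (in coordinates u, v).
F^* omega = (-36*u^3 + 60*u^2*v - 24*u*v^2 - 16*u + 8*v) du + (8*u*(3*u^2 - 3*u*v + 1)) dv

Using F^*(f dg) = (f ∘ F) d(g ∘ F), substitute each coordinate x_i by F_i(u, v) in f_i, and replace dx_i by d F_i = (∂F_i/∂u) du + (∂F_i/∂v) dv.
  For the x component: f_1(F) = 6*u*(u - v); d F_1 = (-6*u + 4*v) du + (4*u) dv
  For the y component: f_2(F) = -4; d F_2 = (4*u - 2*v) du + (-2*u) dv
  For the z component: f_3(F) = u*(-3*u + 4*v); d F_3 = (0) du + (0) dv
Combining and collecting du, dv coefficients:
  coeff of du: -36*u^3 + 60*u^2*v - 24*u*v^2 - 16*u + 8*v
  coeff of dv: 8*u*(3*u^2 - 3*u*v + 1)
F^* omega = (-36*u^3 + 60*u^2*v - 24*u*v^2 - 16*u + 8*v) du + (8*u*(3*u^2 - 3*u*v + 1)) dv.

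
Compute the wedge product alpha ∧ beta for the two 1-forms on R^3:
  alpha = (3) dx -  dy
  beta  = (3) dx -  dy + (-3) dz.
alpha ∧ beta = (-9) dx ∧ dz + (3) dy ∧ dz

Distribute the wedge, using dx_i ∧ dx_j = -dx_j ∧ dx_i and dx_i ∧ dx_i = 0. For each pair (i, j) with i < j, the coefficient of dx_i ∧ dx_j in alpha ∧ beta is (alpha_i * beta_j - alpha_j * beta_i). Collecting: alpha ∧ beta = (-9) dx ∧ dz + (3) dy ∧ dz.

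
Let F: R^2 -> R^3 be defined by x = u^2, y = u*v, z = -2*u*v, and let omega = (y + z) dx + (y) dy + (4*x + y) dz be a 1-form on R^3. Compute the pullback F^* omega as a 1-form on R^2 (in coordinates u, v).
F^* omega = (u*v*(-10*u - v)) du + (u^2*(-8*u - v)) dv

Using F^*(f dg) = (f ∘ F) d(g ∘ F), substitute each coordinate x_i by F_i(u, v) in f_i, and replace dx_i by d F_i = (∂F_i/∂u) du + (∂F_i/∂v) dv.
  For the x component: f_1(F) = -u*v; d F_1 = (2*u) du + (0) dv
  For the y component: f_2(F) = u*v; d F_2 = (v) du + (u) dv
  For the z component: f_3(F) = u*(4*u + v); d F_3 = (-2*v) du + (-2*u) dv
Combining and collecting du, dv coefficients:
  coeff of du: u*v*(-10*u - v)
  coeff of dv: u^2*(-8*u - v)
F^* omega = (u*v*(-10*u - v)) du + (u^2*(-8*u - v)) dv.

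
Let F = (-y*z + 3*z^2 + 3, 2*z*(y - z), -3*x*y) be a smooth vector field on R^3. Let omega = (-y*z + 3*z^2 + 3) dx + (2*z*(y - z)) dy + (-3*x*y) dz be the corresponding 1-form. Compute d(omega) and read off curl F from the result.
d(omega) = (-3*x - 2*y + 4*z) dy ∧ dz + (2*y + 6*z) dz ∧ dx + (z) dx ∧ dy; curl F = (-3*x - 2*y + 4*z, 2*y + 6*z, z)

d omega = sum_{i<j} (∂f_j/∂x_i - ∂f_i/∂x_j) dx_i ∧ dx_j. Under the identification (dy ∧ dz, dz ∧ dx, dx ∧ dy) ↔ (e_x, e_y, e_z), the coefficients are exactly the components of curl F. Compute:
  ∂R/∂y - ∂Q/∂z = (-3*x) - (2*y - 4*z) = -3*x - 2*y + 4*z
  ∂P/∂z - ∂R/∂x = (-y + 6*z) - (-3*y) = 2*y + 6*z
  ∂Q/∂x - ∂P/∂y = (0) - (-z) = z.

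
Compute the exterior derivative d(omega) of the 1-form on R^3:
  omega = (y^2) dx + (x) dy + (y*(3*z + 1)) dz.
d(omega) = (1 - 2*y) dx ∧ dy + (3*z + 1) dy ∧ dz

For a 1-form omega = sum_i f_i dx_i, the exterior derivative is
  d(omega) = sum_{i < j} (∂f_j/∂x_i - ∂f_i/∂x_j) dx_i ∧ dx_j.
  coefficient of dx ∧ dy: ∂f_2/∂x - ∂f_1/∂y = ∂(x)/∂x - ∂(y^2)/∂y = 1 - 2*y
  coefficient of dy ∧ dz: ∂f_3/∂y - ∂f_2/∂z = ∂(y*(3*z + 1))/∂y - ∂(x)/∂z = 3*z + 1
Assembling: d(omega) = (1 - 2*y) dx ∧ dy + (3*z + 1) dy ∧ dz.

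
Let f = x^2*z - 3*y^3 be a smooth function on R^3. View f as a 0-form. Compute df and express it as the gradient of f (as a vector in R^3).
df = (2*x*z) dx + (-9*y^2) dy + (x^2) dz; grad f = (2*x*z, -9*y^2, x^2)

For a 0-form f, d f = (∂f/∂x) dx + (∂f/∂y) dy + (∂f/∂z) dz. The components of the vector representation are exactly the entries of grad f in Cartesian coordinates:
  ∂f/∂x = 2*x*z
  ∂f/∂y = -9*y^2
  ∂f/∂z = x^2.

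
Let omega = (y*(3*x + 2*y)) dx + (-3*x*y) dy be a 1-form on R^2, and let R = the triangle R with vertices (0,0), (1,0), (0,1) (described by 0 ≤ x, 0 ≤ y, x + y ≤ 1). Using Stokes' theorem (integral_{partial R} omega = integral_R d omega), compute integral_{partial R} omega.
integral_(partial R) omega = -5/3

Stokes: integral_partial_R omega = integral_R d omega with d omega = (∂Q/∂x - ∂P/∂y) dx ∧ dy.
  ∂Q/∂x = -3*y
  ∂P/∂y = 3*x + 4*y
  integrand = ∂Q/∂x - ∂P/∂y = -3*x - 7*y.
Integrating over R: integral_0^1 integral_0^{1-x} (-3*x - 7*y) dy dx = -5/3.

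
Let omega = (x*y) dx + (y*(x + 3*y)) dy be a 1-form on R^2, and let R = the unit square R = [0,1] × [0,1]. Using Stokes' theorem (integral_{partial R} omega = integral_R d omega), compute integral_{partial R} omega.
integral_(partial R) omega = 0

Stokes: integral_partial_R omega = integral_R d omega with d omega = (∂Q/∂x - ∂P/∂y) dx ∧ dy.
  ∂Q/∂x = y
  ∂P/∂y = x
  integrand = ∂Q/∂x - ∂P/∂y = -x + y.
Integrating over R: integral_0^1 integral_0^1 (-x + y) dx dy = 0.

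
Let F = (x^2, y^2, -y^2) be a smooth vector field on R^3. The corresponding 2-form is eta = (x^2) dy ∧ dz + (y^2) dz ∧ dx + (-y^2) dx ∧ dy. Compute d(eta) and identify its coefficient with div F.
d(eta) = (2*x + 2*y) dx ∧ dy ∧ dz; div F = 2*x + 2*y

For a 2-form in R^3 of the form above, applying d gives a 3-form with coefficient ∂P/∂x + ∂Q/∂y + ∂R/∂z:
  ∂P/∂x = 2*x
  ∂Q/∂y = 2*y
  ∂R/∂z = 0
Sum = 2*x + 2*y, which is exactly div F.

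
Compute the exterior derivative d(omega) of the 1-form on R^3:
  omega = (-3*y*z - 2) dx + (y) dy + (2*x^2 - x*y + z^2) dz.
d(omega) = (3*z) dx ∧ dy + (4*x + 2*y) dx ∧ dz + (-x) dy ∧ dz

For a 1-form omega = sum_i f_i dx_i, the exterior derivative is
  d(omega) = sum_{i < j} (∂f_j/∂x_i - ∂f_i/∂x_j) dx_i ∧ dx_j.
  coefficient of dx ∧ dy: ∂f_2/∂x - ∂f_1/∂y = ∂(y)/∂x - ∂(-3*y*z - 2)/∂y = 3*z
  coefficient of dx ∧ dz: ∂f_3/∂x - ∂f_1/∂z = ∂(2*x^2 - x*y + z^2)/∂x - ∂(-3*y*z - 2)/∂z = 4*x + 2*y
  coefficient of dy ∧ dz: ∂f_3/∂y - ∂f_2/∂z = ∂(2*x^2 - x*y + z^2)/∂y - ∂(y)/∂z = -x
Assembling: d(omega) = (3*z) dx ∧ dy + (4*x + 2*y) dx ∧ dz + (-x) dy ∧ dz.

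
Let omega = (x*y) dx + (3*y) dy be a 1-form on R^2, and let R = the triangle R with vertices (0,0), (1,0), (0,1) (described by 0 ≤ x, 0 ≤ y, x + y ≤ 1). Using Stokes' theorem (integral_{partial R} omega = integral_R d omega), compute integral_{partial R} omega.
integral_(partial R) omega = -1/6

Stokes: integral_partial_R omega = integral_R d omega with d omega = (∂Q/∂x - ∂P/∂y) dx ∧ dy.
  ∂Q/∂x = 0
  ∂P/∂y = x
  integrand = ∂Q/∂x - ∂P/∂y = -x.
Integrating over R: integral_0^1 integral_0^{1-x} (-x) dy dx = -1/6.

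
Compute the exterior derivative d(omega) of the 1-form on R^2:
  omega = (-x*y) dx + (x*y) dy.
d(omega) = (x + y) dx ∧ dy

For a 1-form omega = sum_i f_i dx_i, the exterior derivative is
  d(omega) = sum_{i < j} (∂f_j/∂x_i - ∂f_i/∂x_j) dx_i ∧ dx_j.
  coefficient of dx ∧ dy: ∂f_2/∂x - ∂f_1/∂y = ∂(x*y)/∂x - ∂(-x*y)/∂y = x + y
Assembling: d(omega) = (x + y) dx ∧ dy.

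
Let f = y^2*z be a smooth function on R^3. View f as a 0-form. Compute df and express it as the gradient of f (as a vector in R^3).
df = (0) dx + (2*y*z) dy + (y^2) dz; grad f = (0, 2*y*z, y^2)

For a 0-form f, d f = (∂f/∂x) dx + (∂f/∂y) dy + (∂f/∂z) dz. The components of the vector representation are exactly the entries of grad f in Cartesian coordinates:
  ∂f/∂x = 0
  ∂f/∂y = 2*y*z
  ∂f/∂z = y^2.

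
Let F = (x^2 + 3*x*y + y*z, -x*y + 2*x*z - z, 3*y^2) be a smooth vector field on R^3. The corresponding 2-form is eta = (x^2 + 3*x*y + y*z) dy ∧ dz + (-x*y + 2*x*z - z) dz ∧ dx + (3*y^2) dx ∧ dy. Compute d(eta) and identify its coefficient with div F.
d(eta) = (x + 3*y) dx ∧ dy ∧ dz; div F = x + 3*y

For a 2-form in R^3 of the form above, applying d gives a 3-form with coefficient ∂P/∂x + ∂Q/∂y + ∂R/∂z:
  ∂P/∂x = 2*x + 3*y
  ∂Q/∂y = -x
  ∂R/∂z = 0
Sum = x + 3*y, which is exactly div F.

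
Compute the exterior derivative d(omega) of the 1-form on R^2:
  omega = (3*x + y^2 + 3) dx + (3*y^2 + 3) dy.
d(omega) = (-2*y) dx ∧ dy

For a 1-form omega = sum_i f_i dx_i, the exterior derivative is
  d(omega) = sum_{i < j} (∂f_j/∂x_i - ∂f_i/∂x_j) dx_i ∧ dx_j.
  coefficient of dx ∧ dy: ∂f_2/∂x - ∂f_1/∂y = ∂(3*y^2 + 3)/∂x - ∂(3*x + y^2 + 3)/∂y = -2*y
Assembling: d(omega) = (-2*y) dx ∧ dy.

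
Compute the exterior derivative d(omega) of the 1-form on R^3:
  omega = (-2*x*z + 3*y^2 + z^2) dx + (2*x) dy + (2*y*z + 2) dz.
d(omega) = (2 - 6*y) dx ∧ dy + (2*x - 2*z) dx ∧ dz + (2*z) dy ∧ dz

For a 1-form omega = sum_i f_i dx_i, the exterior derivative is
  d(omega) = sum_{i < j} (∂f_j/∂x_i - ∂f_i/∂x_j) dx_i ∧ dx_j.
  coefficient of dx ∧ dy: ∂f_2/∂x - ∂f_1/∂y = ∂(2*x)/∂x - ∂(-2*x*z + 3*y^2 + z^2)/∂y = 2 - 6*y
  coefficient of dx ∧ dz: ∂f_3/∂x - ∂f_1/∂z = ∂(2*y*z + 2)/∂x - ∂(-2*x*z + 3*y^2 + z^2)/∂z = 2*x - 2*z
  coefficient of dy ∧ dz: ∂f_3/∂y - ∂f_2/∂z = ∂(2*y*z + 2)/∂y - ∂(2*x)/∂z = 2*z
Assembling: d(omega) = (2 - 6*y) dx ∧ dy + (2*x - 2*z) dx ∧ dz + (2*z) dy ∧ dz.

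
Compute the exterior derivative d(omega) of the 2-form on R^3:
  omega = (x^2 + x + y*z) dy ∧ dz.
d(omega) = (2*x + 1) dx ∧ dy ∧ dz

For a 2-form omega = sum_{i<j} g_{ij} dx_i ∧ dx_j, the exterior derivative is
  d(omega) = sum_{i<j} d(g_{ij}) ∧ dx_i ∧ dx_j = sum_{i<j, k} (∂g_{ij}/∂x_k) dx_k ∧ dx_i ∧ dx_j.
Expand each term, using dx_k ∧ dx_i ∧ dx_j = sgn(permutation) dx_{(a)} ∧ dx_{(b)} ∧ dx_{(c)} with (a < b < c) sorted:
  d(x^2 + x + y*z) includes (∂/∂x)(x^2 + x + y*z) dx = (2*x + 1) dx, which multiplied by dy ∧ dz gives (2*x + 1) dx ∧ dy ∧ dz
Collecting like 3-forms: d(omega) = (2*x + 1) dx ∧ dy ∧ dz.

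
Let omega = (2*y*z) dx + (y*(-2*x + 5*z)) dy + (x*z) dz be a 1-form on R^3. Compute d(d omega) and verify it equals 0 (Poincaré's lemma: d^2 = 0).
d(d omega) = 0

Step 1: d omega = sum_{i<j} (∂f_j/∂x_i - ∂f_i/∂x_j) dx_i ∧ dx_j:
  coeff of dx ∧ dy: -2*y - 2*z
  coeff of dx ∧ dz: -2*y + z
  coeff of dy ∧ dz: -5*y
Step 2: Apply d again to each 2-form coefficient. The only possible 3-form in R^3 is dx ∧ dy ∧ dz, with coefficient
  ∂(coeff of dy∧dz)/∂x - ∂(coeff of dx∧dz)/∂y + ∂(coeff of dx∧dy)/∂z
  = ∂/∂x (-5*y) - ∂/∂y (-2*y + z) + ∂/∂z (-2*y - 2*z).
Each of these terms simplifies to sums of mixed partials that cancel in pairs. The result is 0 (by equality of mixed partials for smooth functions — Schwarz / Clairaut).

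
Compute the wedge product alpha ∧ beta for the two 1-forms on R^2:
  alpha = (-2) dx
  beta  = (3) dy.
alpha ∧ beta = (-6) dx ∧ dy

Distribute the wedge, using dx_i ∧ dx_j = -dx_j ∧ dx_i and dx_i ∧ dx_i = 0. For each pair (i, j) with i < j, the coefficient of dx_i ∧ dx_j in alpha ∧ beta is (alpha_i * beta_j - alpha_j * beta_i). Collecting: alpha ∧ beta = (-6) dx ∧ dy.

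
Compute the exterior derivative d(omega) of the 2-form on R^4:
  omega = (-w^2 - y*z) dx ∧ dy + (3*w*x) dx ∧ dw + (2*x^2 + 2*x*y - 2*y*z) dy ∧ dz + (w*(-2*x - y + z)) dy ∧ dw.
d(omega) = (4*x + y) dx ∧ dy ∧ dz + (-4*w) dx ∧ dy ∧ dw + (-w) dy ∧ dz ∧ dw

For a 2-form omega = sum_{i<j} g_{ij} dx_i ∧ dx_j, the exterior derivative is
  d(omega) = sum_{i<j} d(g_{ij}) ∧ dx_i ∧ dx_j = sum_{i<j, k} (∂g_{ij}/∂x_k) dx_k ∧ dx_i ∧ dx_j.
Expand each term, using dx_k ∧ dx_i ∧ dx_j = sgn(permutation) dx_{(a)} ∧ dx_{(b)} ∧ dx_{(c)} with (a < b < c) sorted:
  d(-w^2 - y*z) includes (∂/∂z)(-w^2 - y*z) dz = (-y) dz, which multiplied by dx ∧ dy gives (-y) dx ∧ dy ∧ dz
  d(-w^2 - y*z) includes (∂/∂w)(-w^2 - y*z) dw = (-2*w) dw, which multiplied by dx ∧ dy gives (-2*w) dx ∧ dy ∧ dw
  d(2*x^2 + 2*x*y - 2*y*z) includes (∂/∂x)(2*x^2 + 2*x*y - 2*y*z) dx = (4*x + 2*y) dx, which multiplied by dy ∧ dz gives (4*x + 2*y) dx ∧ dy ∧ dz
  d(w*(-2*x - y + z)) includes (∂/∂x)(w*(-2*x - y + z)) dx = (-2*w) dx, which multiplied by dy ∧ dw gives (-2*w) dx ∧ dy ∧ dw
  d(w*(-2*x - y + z)) includes (∂/∂z)(w*(-2*x - y + z)) dz = (w) dz, which multiplied by dy ∧ dw gives (-w) dy ∧ dz ∧ dw
Collecting like 3-forms: d(omega) = (4*x + y) dx ∧ dy ∧ dz + (-4*w) dx ∧ dy ∧ dw + (-w) dy ∧ dz ∧ dw.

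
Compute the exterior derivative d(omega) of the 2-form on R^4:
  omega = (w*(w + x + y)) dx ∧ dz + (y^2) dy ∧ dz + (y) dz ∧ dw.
d(omega) = (-w) dx ∧ dy ∧ dz + (2*w + x + y) dx ∧ dz ∧ dw + (1) dy ∧ dz ∧ dw

For a 2-form omega = sum_{i<j} g_{ij} dx_i ∧ dx_j, the exterior derivative is
  d(omega) = sum_{i<j} d(g_{ij}) ∧ dx_i ∧ dx_j = sum_{i<j, k} (∂g_{ij}/∂x_k) dx_k ∧ dx_i ∧ dx_j.
Expand each term, using dx_k ∧ dx_i ∧ dx_j = sgn(permutation) dx_{(a)} ∧ dx_{(b)} ∧ dx_{(c)} with (a < b < c) sorted:
  d(w*(w + x + y)) includes (∂/∂y)(w*(w + x + y)) dy = (w) dy, which multiplied by dx ∧ dz gives (-w) dx ∧ dy ∧ dz
  d(w*(w + x + y)) includes (∂/∂w)(w*(w + x + y)) dw = (2*w + x + y) dw, which multiplied by dx ∧ dz gives (2*w + x + y) dx ∧ dz ∧ dw
  d(y) includes (∂/∂y)(y) dy = (1) dy, which multiplied by dz ∧ dw gives (1) dy ∧ dz ∧ dw
Collecting like 3-forms: d(omega) = (-w) dx ∧ dy ∧ dz + (2*w + x + y) dx ∧ dz ∧ dw + (1) dy ∧ dz ∧ dw.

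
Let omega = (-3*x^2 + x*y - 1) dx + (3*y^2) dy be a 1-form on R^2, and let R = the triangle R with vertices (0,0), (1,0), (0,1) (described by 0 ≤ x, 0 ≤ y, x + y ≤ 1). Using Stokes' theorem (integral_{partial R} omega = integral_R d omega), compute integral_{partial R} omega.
integral_(partial R) omega = -1/6

Stokes: integral_partial_R omega = integral_R d omega with d omega = (∂Q/∂x - ∂P/∂y) dx ∧ dy.
  ∂Q/∂x = 0
  ∂P/∂y = x
  integrand = ∂Q/∂x - ∂P/∂y = -x.
Integrating over R: integral_0^1 integral_0^{1-x} (-x) dy dx = -1/6.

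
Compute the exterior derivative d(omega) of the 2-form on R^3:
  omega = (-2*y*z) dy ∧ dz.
d(omega) = 0

For a 2-form omega = sum_{i<j} g_{ij} dx_i ∧ dx_j, the exterior derivative is
  d(omega) = sum_{i<j} d(g_{ij}) ∧ dx_i ∧ dx_j = sum_{i<j, k} (∂g_{ij}/∂x_k) dx_k ∧ dx_i ∧ dx_j.
Expand each term, using dx_k ∧ dx_i ∧ dx_j = sgn(permutation) dx_{(a)} ∧ dx_{(b)} ∧ dx_{(c)} with (a < b < c) sorted:

Collecting like 3-forms: d(omega) = 0.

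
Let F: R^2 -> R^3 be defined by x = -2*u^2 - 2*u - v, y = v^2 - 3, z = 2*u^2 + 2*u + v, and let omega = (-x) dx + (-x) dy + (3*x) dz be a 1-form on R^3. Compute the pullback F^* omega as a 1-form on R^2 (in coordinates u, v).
F^* omega = (-32*u^3 - 48*u^2 - 16*u*v - 16*u - 8*v) du + (4*u^2*v - 8*u^2 + 4*u*v - 8*u + 2*v^2 - 4*v) dv

Using F^*(f dg) = (f ∘ F) d(g ∘ F), substitute each coordinate x_i by F_i(u, v) in f_i, and replace dx_i by d F_i = (∂F_i/∂u) du + (∂F_i/∂v) dv.
  For the x component: f_1(F) = 2*u^2 + 2*u + v; d F_1 = (-4*u - 2) du + (-1) dv
  For the y component: f_2(F) = 2*u^2 + 2*u + v; d F_2 = (0) du + (2*v) dv
  For the z component: f_3(F) = -6*u^2 - 6*u - 3*v; d F_3 = (4*u + 2) du + (1) dv
Combining and collecting du, dv coefficients:
  coeff of du: -32*u^3 - 48*u^2 - 16*u*v - 16*u - 8*v
  coeff of dv: 4*u^2*v - 8*u^2 + 4*u*v - 8*u + 2*v^2 - 4*v
F^* omega = (-32*u^3 - 48*u^2 - 16*u*v - 16*u - 8*v) du + (4*u^2*v - 8*u^2 + 4*u*v - 8*u + 2*v^2 - 4*v) dv.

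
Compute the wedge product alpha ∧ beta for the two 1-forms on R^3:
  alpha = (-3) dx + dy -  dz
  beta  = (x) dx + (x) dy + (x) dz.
alpha ∧ beta = (-4*x) dx ∧ dy + (-2*x) dx ∧ dz + (2*x) dy ∧ dz

Distribute the wedge, using dx_i ∧ dx_j = -dx_j ∧ dx_i and dx_i ∧ dx_i = 0. For each pair (i, j) with i < j, the coefficient of dx_i ∧ dx_j in alpha ∧ beta is (alpha_i * beta_j - alpha_j * beta_i). Collecting: alpha ∧ beta = (-4*x) dx ∧ dy + (-2*x) dx ∧ dz + (2*x) dy ∧ dz.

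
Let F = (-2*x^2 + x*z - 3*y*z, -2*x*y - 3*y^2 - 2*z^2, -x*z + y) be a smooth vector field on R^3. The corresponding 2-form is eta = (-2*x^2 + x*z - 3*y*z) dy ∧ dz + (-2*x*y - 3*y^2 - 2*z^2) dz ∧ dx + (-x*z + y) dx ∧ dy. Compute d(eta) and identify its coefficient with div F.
d(eta) = (-7*x - 6*y + z) dx ∧ dy ∧ dz; div F = -7*x - 6*y + z

For a 2-form in R^3 of the form above, applying d gives a 3-form with coefficient ∂P/∂x + ∂Q/∂y + ∂R/∂z:
  ∂P/∂x = -4*x + z
  ∂Q/∂y = -2*x - 6*y
  ∂R/∂z = -x
Sum = -7*x - 6*y + z, which is exactly div F.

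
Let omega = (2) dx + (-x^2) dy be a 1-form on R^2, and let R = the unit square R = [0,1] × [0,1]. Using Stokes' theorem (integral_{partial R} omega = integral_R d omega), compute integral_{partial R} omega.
integral_(partial R) omega = -1

Stokes: integral_partial_R omega = integral_R d omega with d omega = (∂Q/∂x - ∂P/∂y) dx ∧ dy.
  ∂Q/∂x = -2*x
  ∂P/∂y = 0
  integrand = ∂Q/∂x - ∂P/∂y = -2*x.
Integrating over R: integral_0^1 integral_0^1 (-2*x) dx dy = -1.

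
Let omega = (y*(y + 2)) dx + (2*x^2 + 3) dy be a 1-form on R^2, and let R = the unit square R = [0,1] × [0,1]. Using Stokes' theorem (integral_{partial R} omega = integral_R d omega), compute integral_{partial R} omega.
integral_(partial R) omega = -1

Stokes: integral_partial_R omega = integral_R d omega with d omega = (∂Q/∂x - ∂P/∂y) dx ∧ dy.
  ∂Q/∂x = 4*x
  ∂P/∂y = 2*y + 2
  integrand = ∂Q/∂x - ∂P/∂y = 4*x - 2*y - 2.
Integrating over R: integral_0^1 integral_0^1 (4*x - 2*y - 2) dx dy = -1.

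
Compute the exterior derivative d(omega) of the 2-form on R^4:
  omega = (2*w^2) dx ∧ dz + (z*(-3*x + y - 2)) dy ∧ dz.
d(omega) = (4*w) dx ∧ dz ∧ dw + (-3*z) dx ∧ dy ∧ dz

For a 2-form omega = sum_{i<j} g_{ij} dx_i ∧ dx_j, the exterior derivative is
  d(omega) = sum_{i<j} d(g_{ij}) ∧ dx_i ∧ dx_j = sum_{i<j, k} (∂g_{ij}/∂x_k) dx_k ∧ dx_i ∧ dx_j.
Expand each term, using dx_k ∧ dx_i ∧ dx_j = sgn(permutation) dx_{(a)} ∧ dx_{(b)} ∧ dx_{(c)} with (a < b < c) sorted:
  d(2*w^2) includes (∂/∂w)(2*w^2) dw = (4*w) dw, which multiplied by dx ∧ dz gives (4*w) dx ∧ dz ∧ dw
  d(z*(-3*x + y - 2)) includes (∂/∂x)(z*(-3*x + y - 2)) dx = (-3*z) dx, which multiplied by dy ∧ dz gives (-3*z) dx ∧ dy ∧ dz
Collecting like 3-forms: d(omega) = (4*w) dx ∧ dz ∧ dw + (-3*z) dx ∧ dy ∧ dz.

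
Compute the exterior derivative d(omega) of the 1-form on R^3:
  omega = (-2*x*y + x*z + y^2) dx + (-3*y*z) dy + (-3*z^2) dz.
d(omega) = (2*x - 2*y) dx ∧ dy + (-x) dx ∧ dz + (3*y) dy ∧ dz

For a 1-form omega = sum_i f_i dx_i, the exterior derivative is
  d(omega) = sum_{i < j} (∂f_j/∂x_i - ∂f_i/∂x_j) dx_i ∧ dx_j.
  coefficient of dx ∧ dy: ∂f_2/∂x - ∂f_1/∂y = ∂(-3*y*z)/∂x - ∂(-2*x*y + x*z + y^2)/∂y = 2*x - 2*y
  coefficient of dx ∧ dz: ∂f_3/∂x - ∂f_1/∂z = ∂(-3*z^2)/∂x - ∂(-2*x*y + x*z + y^2)/∂z = -x
  coefficient of dy ∧ dz: ∂f_3/∂y - ∂f_2/∂z = ∂(-3*z^2)/∂y - ∂(-3*y*z)/∂z = 3*y
Assembling: d(omega) = (2*x - 2*y) dx ∧ dy + (-x) dx ∧ dz + (3*y) dy ∧ dz.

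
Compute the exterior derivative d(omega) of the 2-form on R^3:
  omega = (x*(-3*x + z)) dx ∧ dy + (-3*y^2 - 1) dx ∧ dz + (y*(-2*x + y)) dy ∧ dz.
d(omega) = (x + 4*y) dx ∧ dy ∧ dz

For a 2-form omega = sum_{i<j} g_{ij} dx_i ∧ dx_j, the exterior derivative is
  d(omega) = sum_{i<j} d(g_{ij}) ∧ dx_i ∧ dx_j = sum_{i<j, k} (∂g_{ij}/∂x_k) dx_k ∧ dx_i ∧ dx_j.
Expand each term, using dx_k ∧ dx_i ∧ dx_j = sgn(permutation) dx_{(a)} ∧ dx_{(b)} ∧ dx_{(c)} with (a < b < c) sorted:
  d(x*(-3*x + z)) includes (∂/∂z)(x*(-3*x + z)) dz = (x) dz, which multiplied by dx ∧ dy gives (x) dx ∧ dy ∧ dz
  d(-3*y^2 - 1) includes (∂/∂y)(-3*y^2 - 1) dy = (-6*y) dy, which multiplied by dx ∧ dz gives (6*y) dx ∧ dy ∧ dz
  d(y*(-2*x + y)) includes (∂/∂x)(y*(-2*x + y)) dx = (-2*y) dx, which multiplied by dy ∧ dz gives (-2*y) dx ∧ dy ∧ dz
Collecting like 3-forms: d(omega) = (x + 4*y) dx ∧ dy ∧ dz.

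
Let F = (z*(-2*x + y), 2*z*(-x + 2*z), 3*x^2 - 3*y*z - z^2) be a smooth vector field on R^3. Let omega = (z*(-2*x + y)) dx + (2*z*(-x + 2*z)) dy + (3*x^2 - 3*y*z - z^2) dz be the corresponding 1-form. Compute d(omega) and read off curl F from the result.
d(omega) = (2*x - 11*z) dy ∧ dz + (-8*x + y) dz ∧ dx + (-3*z) dx ∧ dy; curl F = (2*x - 11*z, -8*x + y, -3*z)

d omega = sum_{i<j} (∂f_j/∂x_i - ∂f_i/∂x_j) dx_i ∧ dx_j. Under the identification (dy ∧ dz, dz ∧ dx, dx ∧ dy) ↔ (e_x, e_y, e_z), the coefficients are exactly the components of curl F. Compute:
  ∂R/∂y - ∂Q/∂z = (-3*z) - (-2*x + 8*z) = 2*x - 11*z
  ∂P/∂z - ∂R/∂x = (-2*x + y) - (6*x) = -8*x + y
  ∂Q/∂x - ∂P/∂y = (-2*z) - (z) = -3*z.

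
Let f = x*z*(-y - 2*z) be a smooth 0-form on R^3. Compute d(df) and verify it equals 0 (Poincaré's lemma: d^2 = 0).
d(df) = 0

Step 1: df = sum_i (∂f/∂x_i) dx_i = (z*(-y - 2*z)) dx + (-x*z) dy + (x*(-y - 4*z)) dz.
Step 2: Apply d again. Using the 1-form formula, the coefficient of dx ∧ dy in d(df) is ∂^2 f/∂x ∂y - ∂^2 f/∂y ∂x = (-z) - (-z) = 0 (equality of mixed partials for smooth f).
Similarly for dx ∧ dz and dy ∧ dz — all coefficients vanish. So d(df) = 0.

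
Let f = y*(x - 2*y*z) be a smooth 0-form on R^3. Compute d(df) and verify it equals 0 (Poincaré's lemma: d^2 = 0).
d(df) = 0

Step 1: df = sum_i (∂f/∂x_i) dx_i = (y) dx + (x - 4*y*z) dy + (-2*y^2) dz.
Step 2: Apply d again. Using the 1-form formula, the coefficient of dx ∧ dy in d(df) is ∂^2 f/∂x ∂y - ∂^2 f/∂y ∂x = (1) - (1) = 0 (equality of mixed partials for smooth f).
Similarly for dx ∧ dz and dy ∧ dz — all coefficients vanish. So d(df) = 0.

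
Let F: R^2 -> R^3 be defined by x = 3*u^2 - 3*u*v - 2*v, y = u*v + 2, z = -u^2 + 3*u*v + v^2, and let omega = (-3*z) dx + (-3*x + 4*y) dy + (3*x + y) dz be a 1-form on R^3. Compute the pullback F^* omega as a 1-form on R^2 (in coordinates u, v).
F^* omega = (-29*u^2*v - 2*u*v^2 + 12*u*v - 4*u + 9*v^3 - 12*v^2 + 14*v) du + (9*u^3 + 34*u^2*v - 6*u^2 - 7*u*v^2 + 6*u*v + 14*u - 6*v^2 + 4*v) dv

Using F^*(f dg) = (f ∘ F) d(g ∘ F), substitute each coordinate x_i by F_i(u, v) in f_i, and replace dx_i by d F_i = (∂F_i/∂u) du + (∂F_i/∂v) dv.
  For the x component: f_1(F) = 3*u^2 - 9*u*v - 3*v^2; d F_1 = (6*u - 3*v) du + (-3*u - 2) dv
  For the y component: f_2(F) = -9*u^2 + 13*u*v + 6*v + 8; d F_2 = (v) du + (u) dv
  For the z component: f_3(F) = 9*u^2 - 8*u*v - 6*v + 2; d F_3 = (-2*u + 3*v) du + (3*u + 2*v) dv
Combining and collecting du, dv coefficients:
  coeff of du: -29*u^2*v - 2*u*v^2 + 12*u*v - 4*u + 9*v^3 - 12*v^2 + 14*v
  coeff of dv: 9*u^3 + 34*u^2*v - 6*u^2 - 7*u*v^2 + 6*u*v + 14*u - 6*v^2 + 4*v
F^* omega = (-29*u^2*v - 2*u*v^2 + 12*u*v - 4*u + 9*v^3 - 12*v^2 + 14*v) du + (9*u^3 + 34*u^2*v - 6*u^2 - 7*u*v^2 + 6*u*v + 14*u - 6*v^2 + 4*v) dv.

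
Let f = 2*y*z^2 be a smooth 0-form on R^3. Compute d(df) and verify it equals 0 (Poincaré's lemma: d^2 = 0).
d(df) = 0

Step 1: df = sum_i (∂f/∂x_i) dx_i = (0) dx + (2*z^2) dy + (4*y*z) dz.
Step 2: Apply d again. Using the 1-form formula, the coefficient of dx ∧ dy in d(df) is ∂^2 f/∂x ∂y - ∂^2 f/∂y ∂x = (0) - (0) = 0 (equality of mixed partials for smooth f).
Similarly for dx ∧ dz and dy ∧ dz — all coefficients vanish. So d(df) = 0.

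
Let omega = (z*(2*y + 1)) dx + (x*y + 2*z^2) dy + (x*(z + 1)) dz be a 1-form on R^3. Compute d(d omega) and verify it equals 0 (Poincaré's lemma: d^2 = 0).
d(d omega) = 0

Step 1: d omega = sum_{i<j} (∂f_j/∂x_i - ∂f_i/∂x_j) dx_i ∧ dx_j:
  coeff of dx ∧ dy: y - 2*z
  coeff of dx ∧ dz: -2*y + z
  coeff of dy ∧ dz: -4*z
Step 2: Apply d again to each 2-form coefficient. The only possible 3-form in R^3 is dx ∧ dy ∧ dz, with coefficient
  ∂(coeff of dy∧dz)/∂x - ∂(coeff of dx∧dz)/∂y + ∂(coeff of dx∧dy)/∂z
  = ∂/∂x (-4*z) - ∂/∂y (-2*y + z) + ∂/∂z (y - 2*z).
Each of these terms simplifies to sums of mixed partials that cancel in pairs. The result is 0 (by equality of mixed partials for smooth functions — Schwarz / Clairaut).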